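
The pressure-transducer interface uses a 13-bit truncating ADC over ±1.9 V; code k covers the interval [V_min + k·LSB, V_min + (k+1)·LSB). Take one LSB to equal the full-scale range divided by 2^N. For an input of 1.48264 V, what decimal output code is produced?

7292

The full-scale span is 1.9 − (-1.9) = 3.8 V. LSB = 3.8 V / 2^13 ≈ 463.9 µV.
code = ⌊(V_in − V_min)/LSB⌋ = ⌊(V_in − V_min) × 2^13 / range⌋
     = ⌊(1.48264 − (-1.9)) × 8192 / 3.8⌋ = ⌊3.38264 × 8192/3.8⌋
     = ⌊7292.260⌋ = 7292.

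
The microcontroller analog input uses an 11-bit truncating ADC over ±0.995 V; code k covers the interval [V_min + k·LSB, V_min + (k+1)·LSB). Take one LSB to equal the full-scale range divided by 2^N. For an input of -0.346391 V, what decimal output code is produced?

667

Full-scale range = 0.995 V − (-0.995 V) = 1.99 V. LSB = 1.99 V / 2^11 ≈ 0.9717 mV.
code = ⌊(V_in − V_min)/LSB⌋ = ⌊(V_in − V_min) × 2^11 / range⌋
     = ⌊(-0.346391 − (-0.995)) × 2048 / 1.99⌋ = ⌊0.648609 × 2048/1.99⌋
     = ⌊667.513⌋ = 667.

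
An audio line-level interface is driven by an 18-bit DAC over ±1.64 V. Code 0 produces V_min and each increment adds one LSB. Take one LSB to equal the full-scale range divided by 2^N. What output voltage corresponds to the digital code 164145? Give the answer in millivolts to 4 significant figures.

The full-scale span is 1.64 − (-1.64) = 3.28 V. LSB = 3.28 V / 2^18.
V_out = V_min + code × LSB = -1.64 V + 164145 × 3.28 V / 262144
      = -1.64 V + 2.05382 V = 0.413816 V.

413.8 mV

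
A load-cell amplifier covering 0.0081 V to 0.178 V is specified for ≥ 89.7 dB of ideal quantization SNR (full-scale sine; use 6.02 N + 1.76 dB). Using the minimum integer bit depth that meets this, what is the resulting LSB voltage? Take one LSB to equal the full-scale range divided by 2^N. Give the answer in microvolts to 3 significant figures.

The full-scale span is 0.178 − (0.0081) = 0.1699 V.
Required N = ⌈(89.7 − 1.76)/6.02⌉ = ⌈14.608⌉ = 15.
Step size = 0.1699/32768 V = 5.18 µV.

5.18 µV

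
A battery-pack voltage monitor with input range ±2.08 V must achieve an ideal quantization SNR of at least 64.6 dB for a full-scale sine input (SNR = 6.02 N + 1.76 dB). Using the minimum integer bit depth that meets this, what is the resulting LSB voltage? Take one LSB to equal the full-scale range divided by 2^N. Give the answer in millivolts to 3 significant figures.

2.03 mV

Span: 2.08 V − (-2.08 V) = 4.16 V.
N ≥ (64.6 − 1.76)/6.02 = 10.439 → N_min = 11.
LSB = 4.16 V ÷ 2^11 = 4.16/2048 V = 2.03 mV.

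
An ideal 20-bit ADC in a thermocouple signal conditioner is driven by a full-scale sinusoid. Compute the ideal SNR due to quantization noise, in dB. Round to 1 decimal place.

SNR = 6.02·20 + 1.76 = 122.16 dB.

122.2 dB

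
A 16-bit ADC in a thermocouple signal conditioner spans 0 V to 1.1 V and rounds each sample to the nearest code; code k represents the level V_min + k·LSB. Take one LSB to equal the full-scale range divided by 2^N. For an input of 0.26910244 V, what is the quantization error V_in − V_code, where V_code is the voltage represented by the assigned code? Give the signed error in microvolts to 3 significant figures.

−6.14 µV

Span = 1.1 V. LSB = 1.1 V / 2^16 ≈ 16.78 µV.
(V_in − V_min)/LSB = (0.26910244 − (0)) × 65536/1.1 = 16032.6341 → nearest code k = 16033.
Reconstructed level: 0 + 16033 × 1.1/65536 V = 0.26910858154 V.
e = 0.26910244 − (0.26910858154) = −6.14 µV.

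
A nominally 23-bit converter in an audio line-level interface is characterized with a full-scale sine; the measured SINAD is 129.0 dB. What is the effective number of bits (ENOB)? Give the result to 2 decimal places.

21.14 bits

(129.0 − 1.76) / 6.02 = 127.24/6.02 = 21.1362 effective bits.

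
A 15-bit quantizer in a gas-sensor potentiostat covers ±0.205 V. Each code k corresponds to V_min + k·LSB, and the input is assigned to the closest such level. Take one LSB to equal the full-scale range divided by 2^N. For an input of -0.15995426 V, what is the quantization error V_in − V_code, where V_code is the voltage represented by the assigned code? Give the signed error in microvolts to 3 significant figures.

+1.79 µV

Range = 0.205 − (-0.205) = 0.41 V. LSB = 0.41 V / 2^15 ≈ 12.51 µV.
Position in LSBs: (-0.15995426 − (-0.205)) × 32768/0.41 = 3600.1434; rounding gives k = 3600.
V_code = -0.205 + (3600/32768) × 0.41 = -0.15995605469 V.
Error = V_in − V_code = -0.15995426 − (-0.15995605469) = +1.79 µV.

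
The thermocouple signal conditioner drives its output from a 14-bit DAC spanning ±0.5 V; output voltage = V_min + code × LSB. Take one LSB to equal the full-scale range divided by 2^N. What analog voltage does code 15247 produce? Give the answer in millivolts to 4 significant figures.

The full-scale span is 0.5 − (-0.5) = 1 V. LSB = 1 V / 2^14.
V_out = V_min + code × LSB = -0.5 V + 15247 × 1 V / 16384
      = -0.5 V + 0.930603 V = 0.430603 V.

430.6 mV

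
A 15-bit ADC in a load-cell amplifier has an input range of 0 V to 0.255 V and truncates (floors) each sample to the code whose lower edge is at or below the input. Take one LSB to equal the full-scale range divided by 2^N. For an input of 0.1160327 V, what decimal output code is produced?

Range is 0.255 V. LSB = 0.255 V / 2^15 ≈ 7.782 µV.
V_in − V_min = 0.1160327 − (0) = 0.1160327 V.
Divide by LSB: 0.1160327 × 32768/0.255 = 14910.4295.
Truncating gives code 14910.

14910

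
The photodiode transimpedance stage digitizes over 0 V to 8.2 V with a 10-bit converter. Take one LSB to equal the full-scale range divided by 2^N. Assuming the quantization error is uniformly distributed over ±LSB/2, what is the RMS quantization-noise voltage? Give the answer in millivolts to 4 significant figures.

V_FS = 8.2 V.
Step size = 8.2/1024 V = 8.00781 mV.
RMS of a uniform error over width LSB is LSB/√12 = 2.312 mV.

2.312 mV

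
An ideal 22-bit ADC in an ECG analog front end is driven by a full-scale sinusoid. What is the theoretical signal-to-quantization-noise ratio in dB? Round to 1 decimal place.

134.2 dB

For an ideal N-bit converter with full-scale sine input, SNR = 6.02 N + 1.76 dB. SNR = 6.02 × 22 + 1.76 = 132.44 + 1.76 = 134.20 dB.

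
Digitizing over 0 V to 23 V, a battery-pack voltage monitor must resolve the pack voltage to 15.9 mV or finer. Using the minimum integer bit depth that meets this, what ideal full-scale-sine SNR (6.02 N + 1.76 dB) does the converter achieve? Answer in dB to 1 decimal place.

68.0 dB

V_FS = 23 V.
Need 2^N ≥ 23 V / 15.9 mV = 1447 → N_min = 11.
6.02(11) + 1.76 = 67.98 dB.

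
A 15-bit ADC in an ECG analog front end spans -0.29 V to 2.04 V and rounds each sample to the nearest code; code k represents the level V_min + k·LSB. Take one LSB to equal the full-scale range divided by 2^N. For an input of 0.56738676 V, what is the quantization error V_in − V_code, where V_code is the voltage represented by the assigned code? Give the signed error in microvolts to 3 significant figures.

Range = 2.04 − (-0.29) = 2.33 V. LSB = 2.33 V / 2^15 ≈ 71.11 µV.
(V_in − V_min)/LSB = (0.56738676 − (-0.29)) × 32768/2.33 = 12057.8753 → nearest code k = 12058.
V_code = V_min + k × range/2^15 = -0.29 + 12058 × 2.33/32768 = 0.56739562988 V.
e = 0.56738676 − (0.56739562988) = −8.87 µV.

−8.87 µV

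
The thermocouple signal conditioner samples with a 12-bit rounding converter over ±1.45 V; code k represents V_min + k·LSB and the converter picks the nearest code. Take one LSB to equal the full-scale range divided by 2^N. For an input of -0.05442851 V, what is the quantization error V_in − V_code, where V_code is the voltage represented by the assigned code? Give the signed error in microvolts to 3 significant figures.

+88.1 µV

Full-scale range = 1.45 V − (-1.45 V) = 2.9 V. LSB = 2.9 V / 2^12 ≈ 0.7080 mV.
Position in LSBs: (-0.05442851 − (-1.45)) × 4096/2.9 = 1971.1244; rounding gives k = 1971.
V_code = V_min + k × range/2^12 = -1.45 + 1971 × 2.9/4096 = -0.05451660156 V.
Error = V_in − V_code = -0.05442851 − (-0.05451660156) = +88.1 µV.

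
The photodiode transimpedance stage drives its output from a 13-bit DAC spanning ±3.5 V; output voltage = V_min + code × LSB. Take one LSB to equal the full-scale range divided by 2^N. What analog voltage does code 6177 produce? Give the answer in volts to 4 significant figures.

1.778 V

Full-scale range = 3.5 V − (-3.5 V) = 7 V. LSB = 7 V / 2^13.
V_out = V_min + code × LSB = -3.5 V + 6177 × 7 V / 8192
      = -3.5 + 5.27820 = 1.77820 V.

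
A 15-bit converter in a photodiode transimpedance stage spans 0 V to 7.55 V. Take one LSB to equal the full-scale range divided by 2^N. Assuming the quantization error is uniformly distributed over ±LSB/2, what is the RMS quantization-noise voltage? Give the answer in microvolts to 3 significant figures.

66.5 µV

V_FS = 7.55 V.
One LSB is 7.55 V / 32768 = 230.41 µV.
For a uniform distribution on [−LSB/2, +LSB/2], V_rms = LSB/√12 = 230.41 µV/3.4641 = 66.5 µV.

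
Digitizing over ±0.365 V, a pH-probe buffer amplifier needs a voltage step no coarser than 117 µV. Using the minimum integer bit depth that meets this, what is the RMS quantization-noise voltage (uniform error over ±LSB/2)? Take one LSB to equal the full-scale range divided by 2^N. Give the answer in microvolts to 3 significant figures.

25.7 µV

Span: 0.365 V − (-0.365 V) = 0.73 V.
Levels needed ≥ 0.73/117 µV = 6239. 2^13 = 8192 suffices, so N_min = 13.
LSB = 0.73 V ÷ 2^13 = 0.73/8192 V = 89.111 µV.
V_rms = LSB/√12 = 25.7 µV.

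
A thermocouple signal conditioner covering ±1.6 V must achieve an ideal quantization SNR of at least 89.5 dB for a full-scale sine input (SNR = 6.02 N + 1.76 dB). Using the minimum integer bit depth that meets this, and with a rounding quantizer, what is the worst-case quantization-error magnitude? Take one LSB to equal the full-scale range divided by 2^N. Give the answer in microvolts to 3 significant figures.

Range = 1.6 − (-1.6) = 3.2 V.
Solving 6.02 N ≥ 89.5 − 1.76: N ≥ 14.575. Round up → N = 15.
LSB = 3.2 V / 2^15 = 97.656 µV.
|e|_max = LSB/2 = 48.8 µV.

48.8 µV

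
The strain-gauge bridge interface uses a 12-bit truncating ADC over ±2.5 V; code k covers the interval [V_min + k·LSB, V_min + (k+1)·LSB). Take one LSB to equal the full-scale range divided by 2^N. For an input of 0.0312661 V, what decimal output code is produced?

Full-scale range = 2.5 V − (-2.5 V) = 5 V. LSB = 5 V / 2^12 ≈ 1.221 mV.
code = ⌊(V_in − V_min)/LSB⌋ = ⌊(V_in − V_min) × 2^12 / range⌋
     = ⌊(0.0312661 − (-2.5)) × 4096 / 5⌋ = ⌊2.5312661 × 4096/5⌋
     = ⌊2073.613⌋ = 2073.

2073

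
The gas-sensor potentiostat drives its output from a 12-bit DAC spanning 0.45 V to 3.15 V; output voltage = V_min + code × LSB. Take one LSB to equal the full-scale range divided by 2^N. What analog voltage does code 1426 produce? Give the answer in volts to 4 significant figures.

1.390 V

The full-scale span is 3.15 − (0.45) = 2.7 V. LSB = 2.7 V / 2^12.
V_out = 0.45 + 1426 × (2.7/4096) V
      = 0.45 V + 0.939990 V = 1.38999 V.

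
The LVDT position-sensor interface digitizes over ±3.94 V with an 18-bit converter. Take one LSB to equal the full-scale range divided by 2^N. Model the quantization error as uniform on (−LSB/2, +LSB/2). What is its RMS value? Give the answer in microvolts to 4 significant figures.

Range = 3.94 − (-3.94) = 7.88 V.
Step size = 7.88/262144 V = 30.0598 µV.
σ_q = LSB/√12 = 30.0598 µV/3.4641 = 8.678 µV.

8.678 µV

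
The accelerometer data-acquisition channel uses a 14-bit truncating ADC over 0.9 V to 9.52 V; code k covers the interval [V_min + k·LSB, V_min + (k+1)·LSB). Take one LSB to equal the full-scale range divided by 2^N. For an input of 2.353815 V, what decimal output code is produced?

2763

Range = 9.52 − (0.9) = 8.62 V. LSB = 8.62 V / 2^14 ≈ 0.5261 mV.
code = ⌊(V_in − V_min)/LSB⌋ = ⌊(V_in − V_min) × 2^14 / range⌋
     = ⌊(2.353815 − (0.9)) × 16384 / 8.62⌋ = ⌊1.453815 × 16384/8.62⌋
     = ⌊2763.260⌋ = 2763.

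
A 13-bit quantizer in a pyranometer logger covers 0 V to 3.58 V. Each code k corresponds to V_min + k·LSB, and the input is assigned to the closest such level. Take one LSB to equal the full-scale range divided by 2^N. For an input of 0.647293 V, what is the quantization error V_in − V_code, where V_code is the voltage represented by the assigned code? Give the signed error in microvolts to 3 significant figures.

Span = 3.58 V. LSB = 3.58 V / 2^13 ≈ 437.0 µV.
(0.647293 − (0)) / LSB = 0.647293 × 8192/3.58 = 1481.1800. Nearest integer: k = 1481.
V_code = V_min + k × range/2^13 = 0 + 1481 × 3.58/8192 = 0.6472143555 V.
V_in − V_code = 0.647293 − (0.6472143555) = +78.6 µV.

+78.6 µV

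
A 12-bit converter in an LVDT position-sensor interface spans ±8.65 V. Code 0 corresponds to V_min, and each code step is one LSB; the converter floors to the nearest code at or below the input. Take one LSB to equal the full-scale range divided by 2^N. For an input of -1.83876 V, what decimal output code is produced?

1612

Span: 8.65 V − (-8.65 V) = 17.3 V. LSB = 17.3 V / 2^12 ≈ 4.224 mV.
(V_in − V_min) × 2^12/range = (-1.83876 − (-8.65)) × 4096/17.3 = 1612.650.
Floor → code = 1612.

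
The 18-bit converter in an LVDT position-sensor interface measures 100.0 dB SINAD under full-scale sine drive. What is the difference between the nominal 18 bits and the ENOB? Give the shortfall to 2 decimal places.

N_eff = (100.0 − 1.76)/6.02 = 16.3189 bits.
18 − 16.3189 = 1.68 bits below nominal.

1.68 bits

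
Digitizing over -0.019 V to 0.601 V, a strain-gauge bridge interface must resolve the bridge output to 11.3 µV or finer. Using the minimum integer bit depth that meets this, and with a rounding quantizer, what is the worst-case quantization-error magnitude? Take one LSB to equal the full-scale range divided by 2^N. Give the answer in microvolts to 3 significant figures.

4.73 µV

Full-scale range = 0.601 V − (-0.019 V) = 0.62 V.
0.62 V / 11.3 µV = 54870. Since 2^15 = 32768 and 2^16 = 65536, N = 16.
One LSB is 0.62 V / 65536 = 9.4604 µV.
|e|_max = LSB/2 = 4.73 µV.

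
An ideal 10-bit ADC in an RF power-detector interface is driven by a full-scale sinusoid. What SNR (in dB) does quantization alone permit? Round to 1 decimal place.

62.0 dB

6.02(10) + 1.76 = 60.20 + 1.76 = 61.96 dB.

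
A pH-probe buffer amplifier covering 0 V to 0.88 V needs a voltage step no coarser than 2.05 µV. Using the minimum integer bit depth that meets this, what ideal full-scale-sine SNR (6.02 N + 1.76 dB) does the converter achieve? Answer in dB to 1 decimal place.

Span = 0.88 V.
Levels needed ≥ 0.88/2.05 µV = 429300. 2^19 = 524288 suffices, so N_min = 19.
6.02(19) + 1.76 = 116.14 dB.

116.1 dB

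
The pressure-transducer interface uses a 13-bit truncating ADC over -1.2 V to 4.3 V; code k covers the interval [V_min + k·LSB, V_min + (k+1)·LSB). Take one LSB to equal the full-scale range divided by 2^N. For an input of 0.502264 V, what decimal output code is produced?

Span: 4.3 V − (-1.2 V) = 5.5 V. LSB = 5.5 V / 2^13 ≈ 0.6714 mV.
V_in − V_min = 0.502264 − (-1.2) = 1.702264 V.
Divide by LSB: 1.702264 × 8192/5.5 = 2535.4449.
Truncating gives code 2535.

2535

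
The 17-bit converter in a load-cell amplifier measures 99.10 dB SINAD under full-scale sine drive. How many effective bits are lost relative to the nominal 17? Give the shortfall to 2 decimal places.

0.83 bits

ENOB = (SINAD − 1.76)/6.02 = (99.10 − 1.76)/6.02 = 16.1694 bits.
Lost resolution: 17 − 16.1694 = 0.8306 bits.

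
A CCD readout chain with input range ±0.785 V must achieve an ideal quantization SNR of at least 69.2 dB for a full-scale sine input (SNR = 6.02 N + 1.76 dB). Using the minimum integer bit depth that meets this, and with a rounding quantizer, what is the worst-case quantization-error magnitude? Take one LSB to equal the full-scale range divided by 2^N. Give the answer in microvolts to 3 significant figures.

192 µV

Span: 0.785 V − (-0.785 V) = 1.57 V.
Solving 6.02 N ≥ 69.2 − 1.76: N ≥ 11.203. Round up → N = 12.
Step size = 1.57/4096 V = 383.30 µV.
|e|_max = LSB/2 = 192 µV.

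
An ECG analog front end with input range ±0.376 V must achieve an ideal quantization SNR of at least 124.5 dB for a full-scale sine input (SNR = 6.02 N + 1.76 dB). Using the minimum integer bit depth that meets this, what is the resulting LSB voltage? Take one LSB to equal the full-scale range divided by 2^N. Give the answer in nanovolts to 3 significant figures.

Full-scale range = 0.376 V − (-0.376 V) = 0.752 V.
Required N = ⌈(124.5 − 1.76)/6.02⌉ = ⌈20.389⌉ = 21.
Step size = 0.752/2097152 V = 359 nV.

359 nV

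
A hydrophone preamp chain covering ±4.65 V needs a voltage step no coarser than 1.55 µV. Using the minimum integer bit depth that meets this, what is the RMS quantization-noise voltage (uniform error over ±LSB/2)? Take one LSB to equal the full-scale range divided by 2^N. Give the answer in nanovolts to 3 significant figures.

320 nV

Span: 4.65 V − (-4.65 V) = 9.3 V.
Need 2^N ≥ 9.3 V / 1.55 µV = 6.000e6 → N_min = 23.
Step size = 9.3/8388608 V = 1.1086 µV.
σ_q = LSB/√12 = 1.1086 µV/3.4641 = 320 nV.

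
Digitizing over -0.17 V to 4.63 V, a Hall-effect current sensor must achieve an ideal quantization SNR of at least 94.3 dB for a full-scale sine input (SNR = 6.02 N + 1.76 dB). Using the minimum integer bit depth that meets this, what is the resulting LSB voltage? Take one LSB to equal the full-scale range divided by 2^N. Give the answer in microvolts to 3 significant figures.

The full-scale span is 4.63 − (-0.17) = 4.8 V.
N ≥ (94.3 − 1.76)/6.02 = 15.372 → N_min = 16.
LSB = 4.8 V / 2^16 = 73.2 µV.

73.2 µV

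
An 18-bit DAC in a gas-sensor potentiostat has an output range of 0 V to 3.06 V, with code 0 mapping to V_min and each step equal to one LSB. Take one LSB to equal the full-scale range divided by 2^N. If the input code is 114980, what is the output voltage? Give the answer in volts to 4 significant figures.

Range is 3.06 V. LSB = 3.06 V / 2^18.
V_out = 0 + 114980 × (3.06/262144) V
      = 0 V + 1.34216 V = 1.34216 V.

1.342 V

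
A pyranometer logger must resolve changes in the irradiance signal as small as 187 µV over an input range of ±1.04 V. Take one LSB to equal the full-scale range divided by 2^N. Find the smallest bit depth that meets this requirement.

14 bits

Full-scale range = 1.04 V − (-1.04 V) = 2.08 V.
Required number of levels: 2.08/187 µV = 11123; smallest N with 2^N ≥ that is 14.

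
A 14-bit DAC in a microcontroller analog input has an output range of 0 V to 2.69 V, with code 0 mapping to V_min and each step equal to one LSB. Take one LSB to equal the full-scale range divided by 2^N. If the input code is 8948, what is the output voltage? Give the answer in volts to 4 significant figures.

Span = 2.69 V. LSB = 2.69 V / 2^14.
V_out = V_min + code × LSB = 0 V + 8948 × 2.69 V / 16384
      = 0 V + 1.46912 V = 1.46912 V.

1.469 V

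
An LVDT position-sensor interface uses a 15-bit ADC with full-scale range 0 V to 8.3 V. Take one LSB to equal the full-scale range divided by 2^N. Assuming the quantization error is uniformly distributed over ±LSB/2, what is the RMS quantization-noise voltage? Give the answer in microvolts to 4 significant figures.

Range is 8.3 V.
LSB = 8.3 V / 2^15 = 253.296 µV.
σ_q = LSB/√12 = 253.296 µV/3.4641 = 73.12 µV.

73.12 µV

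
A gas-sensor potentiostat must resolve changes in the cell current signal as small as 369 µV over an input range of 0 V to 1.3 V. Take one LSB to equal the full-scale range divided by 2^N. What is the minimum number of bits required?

12 bits

Range is 1.3 V.
Required number of levels: 1.3/369 µV = 3523.0; smallest N with 2^N ≥ that is 12.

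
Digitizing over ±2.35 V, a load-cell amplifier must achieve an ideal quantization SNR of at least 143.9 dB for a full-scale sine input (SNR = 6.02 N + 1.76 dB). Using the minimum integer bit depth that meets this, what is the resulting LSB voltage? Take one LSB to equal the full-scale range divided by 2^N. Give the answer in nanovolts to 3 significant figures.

The full-scale span is 2.35 − (-2.35) = 4.7 V.
Solving 6.02 N ≥ 143.9 − 1.76: N ≥ 23.611. Round up → N = 24.
LSB = 4.7 V ÷ 2^24 = 4.7/16777216 V = 280 nV.

280 nV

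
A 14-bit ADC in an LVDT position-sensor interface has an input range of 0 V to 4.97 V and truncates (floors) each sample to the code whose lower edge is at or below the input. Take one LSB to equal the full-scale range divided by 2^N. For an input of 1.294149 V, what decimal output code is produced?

V_FS = 4.97 V. LSB = 4.97 V / 2^14 ≈ 303.3 µV.
V_in − V_min = 1.294149 − (0) = 1.294149 V.
Divide by LSB: 1.294149 × 16384/4.97 = 4266.2650.
Truncating gives code 4266.

4266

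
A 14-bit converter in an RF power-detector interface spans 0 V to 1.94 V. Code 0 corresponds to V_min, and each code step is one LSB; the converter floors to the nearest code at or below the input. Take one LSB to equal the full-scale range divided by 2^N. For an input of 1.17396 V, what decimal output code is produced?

9914

Span = 1.94 V. LSB = 1.94 V / 2^14 ≈ 118.4 µV.
V_in − V_min = 1.17396 − (0) = 1.17396 V.
Divide by LSB: 1.17396 × 16384/1.94 = 9914.5158.
Truncating gives code 9914.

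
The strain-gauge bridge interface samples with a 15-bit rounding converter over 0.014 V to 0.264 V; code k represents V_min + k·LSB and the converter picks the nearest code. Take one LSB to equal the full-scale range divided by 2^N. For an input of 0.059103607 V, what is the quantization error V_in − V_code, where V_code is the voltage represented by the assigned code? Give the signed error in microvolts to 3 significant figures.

Full-scale range = 0.264 V − (0.014 V) = 0.25 V. LSB = 0.25 V / 2^15 ≈ 7.629 µV.
Position in LSBs: (0.059103607 − (0.014)) × 32768/0.25 = 5911.8200; rounding gives k = 5912.
Reconstructed level: 0.014 + 5912 × 0.25/32768 V = 0.059104980469 V.
e = 0.059103607 − (0.059104980469) = −1.37 µV.

−1.37 µV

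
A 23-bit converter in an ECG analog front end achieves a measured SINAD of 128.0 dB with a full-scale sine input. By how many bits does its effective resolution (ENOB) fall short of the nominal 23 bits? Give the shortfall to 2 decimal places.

2.03 bits

ENOB = (SINAD − 1.76)/6.02 = (128.0 − 1.76)/6.02 = 20.9701 bits.
Lost resolution: 23 − 20.9701 = 2.0299 bits.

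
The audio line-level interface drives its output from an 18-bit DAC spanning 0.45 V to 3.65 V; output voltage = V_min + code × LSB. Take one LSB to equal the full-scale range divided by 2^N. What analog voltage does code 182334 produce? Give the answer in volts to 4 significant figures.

2.676 V

Range = 3.65 − (0.45) = 3.2 V. LSB = 3.2 V / 2^18.
Output = V_min + (182334/262144) × range = 0.45 + 0.695549 × 3.2 V
      = 0.45 + 2.22576 = 2.67576 V.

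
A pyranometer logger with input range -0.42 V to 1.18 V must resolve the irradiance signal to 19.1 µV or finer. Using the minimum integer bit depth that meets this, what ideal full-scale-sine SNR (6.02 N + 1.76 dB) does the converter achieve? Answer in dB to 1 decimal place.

Range = 1.18 − (-0.42) = 1.6 V.
1.6 V / 19.1 µV = 83770. Since 2^16 = 65536 and 2^17 = 131072, N = 17.
SNR = 6.02 × 17 + 1.76 = 104.10 dB.

104.1 dB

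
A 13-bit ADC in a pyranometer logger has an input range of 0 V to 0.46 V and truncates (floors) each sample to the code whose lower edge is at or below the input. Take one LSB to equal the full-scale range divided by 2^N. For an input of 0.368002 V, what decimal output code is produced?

6553

Range is 0.46 V. LSB = 0.46 V / 2^13 ≈ 56.15 µV.
(V_in − V_min) × 2^13/range = (0.368002 − (0)) × 8192/0.46 = 6553.636.
Floor → code = 6553.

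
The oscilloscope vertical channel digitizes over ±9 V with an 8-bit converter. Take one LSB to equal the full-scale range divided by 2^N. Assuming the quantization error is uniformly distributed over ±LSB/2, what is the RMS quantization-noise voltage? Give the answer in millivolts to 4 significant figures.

Range = 9 − (-9) = 18 V.
LSB = 18 V ÷ 2^8 = 18/256 V = 70.3125 mV.
RMS of a uniform error over width LSB is LSB/√12 = 20.30 mV.

20.30 mV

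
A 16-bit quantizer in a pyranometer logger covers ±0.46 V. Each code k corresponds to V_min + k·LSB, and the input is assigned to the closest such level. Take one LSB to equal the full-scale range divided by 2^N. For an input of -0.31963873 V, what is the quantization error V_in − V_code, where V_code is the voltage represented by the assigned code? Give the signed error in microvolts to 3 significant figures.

−5.55 µV

Full-scale range = 0.46 V − (-0.46 V) = 0.92 V. LSB = 0.92 V / 2^16 ≈ 14.04 µV.
Position in LSBs: (-0.31963873 − (-0.46)) × 65536/0.92 = 9998.6046; rounding gives k = 9999.
V_code = -0.46 + (9999/65536) × 0.92 = -0.31963317871 V.
Error = V_in − V_code = -0.31963873 − (-0.31963317871) = −5.55 µV.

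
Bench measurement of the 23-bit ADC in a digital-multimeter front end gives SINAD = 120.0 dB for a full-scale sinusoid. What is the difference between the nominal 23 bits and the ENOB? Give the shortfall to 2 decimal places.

N_eff = (120.0 − 1.76)/6.02 = 19.6412 bits.
Shortfall = 23 − 19.6412 = 3.3588 bits.

3.36 bits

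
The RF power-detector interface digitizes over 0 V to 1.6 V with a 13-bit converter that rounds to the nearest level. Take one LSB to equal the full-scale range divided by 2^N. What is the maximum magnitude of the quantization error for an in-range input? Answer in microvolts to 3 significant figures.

97.7 µV

Span = 1.6 V.
Step size = 1.6/8192 V = 195.31 µV.
A rounding quantizer has |error| ≤ LSB/2 = 97.7 µV.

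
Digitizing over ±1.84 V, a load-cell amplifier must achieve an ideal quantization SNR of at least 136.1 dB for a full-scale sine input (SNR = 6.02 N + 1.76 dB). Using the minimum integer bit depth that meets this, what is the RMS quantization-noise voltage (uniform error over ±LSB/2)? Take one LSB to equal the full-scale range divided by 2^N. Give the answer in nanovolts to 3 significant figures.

Full-scale range = 1.84 V − (-1.84 V) = 3.68 V.
6.02 N + 1.76 ≥ 136.1 gives N ≥ 22.316, so the minimum integer is 23.
LSB = 3.68 V ÷ 2^23 = 3.68/8388608 V = 438.69 nV.
V_rms = LSB/√12 = 127 nV.

127 nV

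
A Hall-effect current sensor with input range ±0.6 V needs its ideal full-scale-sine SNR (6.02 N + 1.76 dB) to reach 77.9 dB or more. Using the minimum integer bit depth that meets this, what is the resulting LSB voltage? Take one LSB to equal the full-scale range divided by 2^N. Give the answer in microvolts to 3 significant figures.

146 µV

Range = 0.6 − (-0.6) = 1.2 V.
6.02 N + 1.76 ≥ 77.9 gives N ≥ 12.648, so the minimum integer is 13.
One LSB is 1.2 V / 8192 = 146 µV.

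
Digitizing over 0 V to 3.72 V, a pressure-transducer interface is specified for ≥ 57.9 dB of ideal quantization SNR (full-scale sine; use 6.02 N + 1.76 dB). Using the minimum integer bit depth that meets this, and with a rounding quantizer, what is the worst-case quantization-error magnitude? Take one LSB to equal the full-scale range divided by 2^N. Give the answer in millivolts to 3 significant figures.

V_FS = 3.72 V.
Required N = ⌈(57.9 − 1.76)/6.02⌉ = ⌈9.326⌉ = 10.
LSB = 3.72 V ÷ 2^10 = 3.72/1024 V = 3.6328 mV.
Half an LSB is 1.82 mV.

1.82 mV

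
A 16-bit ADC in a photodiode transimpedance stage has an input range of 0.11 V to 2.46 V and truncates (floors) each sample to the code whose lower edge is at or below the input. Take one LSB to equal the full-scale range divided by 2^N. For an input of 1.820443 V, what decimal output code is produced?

Span: 2.46 V − (0.11 V) = 2.35 V. LSB = 2.35 V / 2^16 ≈ 35.86 µV.
V_in − V_min = 1.820443 − (0.11) = 1.710443 V.
Divide by LSB: 1.710443 × 65536/2.35 = 47700.2521.
Truncating gives code 47700.

47700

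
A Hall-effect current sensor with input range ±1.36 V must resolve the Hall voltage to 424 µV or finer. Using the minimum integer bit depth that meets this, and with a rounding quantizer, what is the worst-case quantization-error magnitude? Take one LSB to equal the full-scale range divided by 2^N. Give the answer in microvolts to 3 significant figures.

166 µV

The full-scale span is 1.36 − (-1.36) = 2.72 V.
Required number of levels: 2.72/424 µV = 6415.1; smallest N with 2^N ≥ that is 13.
Step size = 2.72/8192 V = 332.03 µV.
Max error for round-to-nearest is LSB/2 = 166 µV.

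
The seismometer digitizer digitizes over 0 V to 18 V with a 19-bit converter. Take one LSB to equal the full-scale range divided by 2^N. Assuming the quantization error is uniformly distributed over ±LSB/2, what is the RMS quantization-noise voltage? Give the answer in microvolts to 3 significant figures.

Range is 18 V.
LSB = 18 V / 2^19 = 34.332 µV.
RMS of a uniform error over width LSB is LSB/√12 = 9.91 µV.

9.91 µV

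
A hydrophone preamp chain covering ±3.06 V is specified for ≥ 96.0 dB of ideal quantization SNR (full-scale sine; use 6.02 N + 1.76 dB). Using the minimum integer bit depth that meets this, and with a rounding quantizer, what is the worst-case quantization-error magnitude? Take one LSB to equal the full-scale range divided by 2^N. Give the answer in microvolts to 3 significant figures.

46.7 µV

Range = 3.06 − (-3.06) = 6.12 V.
Solving 6.02 N ≥ 96.0 − 1.76: N ≥ 15.654. Round up → N = 16.
One LSB is 6.12 V / 65536 = 93.384 µV.
|e|_max = LSB/2 = 46.7 µV.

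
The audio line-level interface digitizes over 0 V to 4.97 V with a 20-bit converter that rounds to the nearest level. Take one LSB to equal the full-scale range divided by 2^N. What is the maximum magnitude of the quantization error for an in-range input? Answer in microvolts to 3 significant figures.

2.37 µV

V_FS = 4.97 V.
One LSB is 4.97 V / 1048576 = 4.7398 µV.
A rounding quantizer has |error| ≤ LSB/2 = 2.37 µV.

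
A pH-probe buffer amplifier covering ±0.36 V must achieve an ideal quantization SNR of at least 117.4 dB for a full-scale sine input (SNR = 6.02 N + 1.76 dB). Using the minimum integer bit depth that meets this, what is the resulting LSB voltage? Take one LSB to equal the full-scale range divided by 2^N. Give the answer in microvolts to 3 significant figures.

Span: 0.36 V − (-0.36 V) = 0.72 V.
N ≥ (117.4 − 1.76)/6.02 = 19.209 → N_min = 20.
LSB = 0.72 V ÷ 2^20 = 0.72/1048576 V = 0.687 µV.

0.687 µV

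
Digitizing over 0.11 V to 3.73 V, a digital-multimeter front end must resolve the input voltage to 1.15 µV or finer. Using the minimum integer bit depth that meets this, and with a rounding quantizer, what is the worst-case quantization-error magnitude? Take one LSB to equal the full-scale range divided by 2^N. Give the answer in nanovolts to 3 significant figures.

Span: 3.73 V − (0.11 V) = 3.62 V.
3.62 V / 1.15 µV = 3.148e6. Since 2^21 = 2097152 and 2^22 = 4194304, N = 22.
Step size = 3.62/4194304 V = 0.86308 µV.
Half an LSB is 432 nV.

432 nV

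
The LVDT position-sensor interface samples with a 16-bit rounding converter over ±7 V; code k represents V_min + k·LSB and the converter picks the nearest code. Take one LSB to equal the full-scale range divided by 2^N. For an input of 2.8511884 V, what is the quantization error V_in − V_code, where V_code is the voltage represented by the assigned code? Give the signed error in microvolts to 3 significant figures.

−38.4 µV

The full-scale span is 7 − (-7) = 14 V. LSB = 14 V / 2^16 ≈ 213.6 µV.
Position in LSBs: (2.8511884 − (-7)) × 65536/14 = 46114.8202; rounding gives k = 46115.
Reconstructed level: -7 + 46115 × 14/65536 V = 2.8512268066 V.
e = 2.8511884 − (2.8512268066) = −38.4 µV.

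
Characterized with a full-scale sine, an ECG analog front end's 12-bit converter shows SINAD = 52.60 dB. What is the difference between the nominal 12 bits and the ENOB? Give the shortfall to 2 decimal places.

3.55 bits

N_eff = (52.60 − 1.76)/6.02 = 8.4452 bits.
Lost resolution: 12 − 8.4452 = 3.5548 bits.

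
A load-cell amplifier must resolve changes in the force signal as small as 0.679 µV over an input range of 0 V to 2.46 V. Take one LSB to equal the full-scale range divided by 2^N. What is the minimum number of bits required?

22 bits

V_FS = 2.46 V.
2.46 V / 0.679 µV = 3.623e6. Since 2^21 = 2097152 and 2^22 = 4194304, N = 22.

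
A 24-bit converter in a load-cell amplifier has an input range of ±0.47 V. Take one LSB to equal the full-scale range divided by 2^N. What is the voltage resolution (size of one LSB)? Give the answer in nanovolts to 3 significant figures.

56.0 nV

Span: 0.47 V − (-0.47 V) = 0.94 V.
2^24 = 16777216 levels.
One LSB is 0.94 V / 16777216 = 56.0 nV.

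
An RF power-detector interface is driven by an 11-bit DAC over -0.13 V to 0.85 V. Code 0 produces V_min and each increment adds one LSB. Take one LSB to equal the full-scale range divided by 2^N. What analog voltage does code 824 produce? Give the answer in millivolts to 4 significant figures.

264.3 mV

Span: 0.85 V − (-0.13 V) = 0.98 V. LSB = 0.98 V / 2^11.
Output = V_min + (824/2048) × range = -0.13 + 0.402344 × 0.98 V
      = -0.13 V + 0.394297 V = 0.264297 V.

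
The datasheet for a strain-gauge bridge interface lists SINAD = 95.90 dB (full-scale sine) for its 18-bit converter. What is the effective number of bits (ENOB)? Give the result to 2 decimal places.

15.64 bits

(95.90 − 1.76) / 6.02 = 94.14/6.02 = 15.6379 effective bits.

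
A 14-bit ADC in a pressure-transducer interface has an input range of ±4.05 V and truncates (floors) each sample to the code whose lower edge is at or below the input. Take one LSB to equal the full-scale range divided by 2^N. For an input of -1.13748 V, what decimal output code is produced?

Range = 4.05 − (-4.05) = 8.1 V. LSB = 8.1 V / 2^14 ≈ 494.4 µV.
V_in − V_min = -1.13748 − (-4.05) = 2.91252 V.
Divide by LSB: 2.91252 × 16384/8.1 = 5891.2009.
Truncating gives code 5891.

5891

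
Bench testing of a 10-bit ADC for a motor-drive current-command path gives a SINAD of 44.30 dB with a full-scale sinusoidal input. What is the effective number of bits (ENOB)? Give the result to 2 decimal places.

ENOB = (44.30 − 1.76)/6.02 = 7.0664 bits.

7.07 bits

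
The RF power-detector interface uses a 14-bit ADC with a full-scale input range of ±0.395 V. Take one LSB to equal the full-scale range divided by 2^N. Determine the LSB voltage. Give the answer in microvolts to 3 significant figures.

Span: 0.395 V − (-0.395 V) = 0.79 V.
2^14 = 16384 levels.
One LSB is 0.79 V / 16384 = 48.2 µV.

48.2 µV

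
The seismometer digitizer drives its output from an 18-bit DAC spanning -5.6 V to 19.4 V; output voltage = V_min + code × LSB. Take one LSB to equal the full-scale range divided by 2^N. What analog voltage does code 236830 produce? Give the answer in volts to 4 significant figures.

The full-scale span is 19.4 − (-5.6) = 25 V. LSB = 25 V / 2^18.
V_out = V_min + code × LSB = -5.6 V + 236830 × 25 V / 262144
      = -5.6 + 22.5859 = 16.9859 V.

16.99 V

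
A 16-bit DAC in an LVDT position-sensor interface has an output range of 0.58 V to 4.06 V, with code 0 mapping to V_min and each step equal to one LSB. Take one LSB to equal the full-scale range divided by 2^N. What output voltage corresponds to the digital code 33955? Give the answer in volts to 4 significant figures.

Full-scale range = 4.06 V − (0.58 V) = 3.48 V. LSB = 3.48 V / 2^16.
Output = V_min + (33955/65536) × range = 0.58 + 0.518112 × 3.48 V
      = 0.58 V + 1.80303 V = 2.38303 V.

2.383 V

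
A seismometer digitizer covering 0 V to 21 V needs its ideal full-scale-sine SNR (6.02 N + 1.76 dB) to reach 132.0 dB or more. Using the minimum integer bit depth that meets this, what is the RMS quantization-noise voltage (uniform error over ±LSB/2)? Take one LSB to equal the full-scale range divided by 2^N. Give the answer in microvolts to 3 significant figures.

V_FS = 21 V.
6.02 N + 1.76 ≥ 132.0 gives N ≥ 21.635, so the minimum integer is 22.
Step size = 21/4194304 V = 5.0068 µV.
RMS noise = LSB/√12 = 1.45 µV.

1.45 µV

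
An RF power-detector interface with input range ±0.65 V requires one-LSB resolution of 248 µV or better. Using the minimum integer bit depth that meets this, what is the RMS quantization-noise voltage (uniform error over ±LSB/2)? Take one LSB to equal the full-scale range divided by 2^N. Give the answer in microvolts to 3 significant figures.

45.8 µV

The full-scale span is 0.65 − (-0.65) = 1.3 V.
Required number of levels: 1.3/248 µV = 5241.9; smallest N with 2^N ≥ that is 13.
One LSB is 1.3 V / 8192 = 158.69 µV.
RMS noise = LSB/√12 = 45.8 µV.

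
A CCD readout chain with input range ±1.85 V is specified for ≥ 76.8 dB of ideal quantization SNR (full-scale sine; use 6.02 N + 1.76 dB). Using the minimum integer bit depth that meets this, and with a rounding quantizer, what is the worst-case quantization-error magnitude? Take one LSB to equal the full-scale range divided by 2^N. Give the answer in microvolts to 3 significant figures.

226 µV

The full-scale span is 1.85 − (-1.85) = 3.7 V.
Solving 6.02 N ≥ 76.8 − 1.76: N ≥ 12.465. Round up → N = 13.
Step size = 3.7/8192 V = 451.66 µV.
|e|_max = LSB/2 = 226 µV.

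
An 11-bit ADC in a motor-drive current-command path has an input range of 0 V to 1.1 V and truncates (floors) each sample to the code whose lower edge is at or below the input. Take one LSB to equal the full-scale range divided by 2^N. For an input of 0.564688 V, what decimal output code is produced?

Full-scale range = 1.1 V. LSB = 1.1 V / 2^11 ≈ 0.5371 mV.
code = ⌊(V_in − V_min)/LSB⌋ = ⌊(V_in − V_min) × 2^11 / range⌋
     = ⌊(0.564688 − (0)) × 2048 / 1.1⌋ = ⌊0.564688 × 2048/1.1⌋
     = ⌊1051.346⌋ = 1051.

1051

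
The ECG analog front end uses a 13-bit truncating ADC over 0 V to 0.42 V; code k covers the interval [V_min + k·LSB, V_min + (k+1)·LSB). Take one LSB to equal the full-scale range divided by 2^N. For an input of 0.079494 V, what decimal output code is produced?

Full-scale range = 0.42 V. LSB = 0.42 V / 2^13 ≈ 51.27 µV.
code = ⌊(V_in − V_min)/LSB⌋ = ⌊(V_in − V_min) × 2^13 / range⌋
     = ⌊(0.079494 − (0)) × 8192 / 0.42⌋ = ⌊0.079494 × 8192/0.42⌋
     = ⌊1550.512⌋ = 1550.

1550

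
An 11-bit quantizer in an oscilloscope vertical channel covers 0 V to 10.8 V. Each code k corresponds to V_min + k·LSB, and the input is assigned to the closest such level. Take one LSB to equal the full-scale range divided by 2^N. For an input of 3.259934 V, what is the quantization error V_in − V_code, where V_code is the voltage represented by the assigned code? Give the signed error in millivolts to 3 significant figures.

+0.950 mV

Span = 10.8 V. LSB = 10.8 V / 2^11 ≈ 5.273 mV.
Position in LSBs: (3.259934 − (0)) × 2048/10.8 = 618.1801; rounding gives k = 618.
Reconstructed level: 0 + 618 × 10.8/2048 V = 3.258984375 V.
V_in − V_code = 3.259934 − (3.258984375) = +0.950 mV.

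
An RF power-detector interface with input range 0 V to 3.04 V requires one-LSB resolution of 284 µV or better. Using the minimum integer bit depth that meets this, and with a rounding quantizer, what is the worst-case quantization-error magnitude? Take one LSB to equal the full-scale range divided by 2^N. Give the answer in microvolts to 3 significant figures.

V_FS = 3.04 V.
Levels needed ≥ 3.04/284 µV = 10700. 2^14 = 16384 suffices, so N_min = 14.
Step size = 3.04/16384 V = 185.55 µV.
Half an LSB is 92.8 µV.

92.8 µV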